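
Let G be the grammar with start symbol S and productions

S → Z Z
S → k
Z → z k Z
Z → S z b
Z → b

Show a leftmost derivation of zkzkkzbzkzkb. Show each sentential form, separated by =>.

S=>ZZ=>zkZZ=>zkzkZZ=>zkzkSzbZ=>zkzkkzbZ=>zkzkkzbzkZ=>zkzkkzbzkzkZ=>zkzkkzbzkzkb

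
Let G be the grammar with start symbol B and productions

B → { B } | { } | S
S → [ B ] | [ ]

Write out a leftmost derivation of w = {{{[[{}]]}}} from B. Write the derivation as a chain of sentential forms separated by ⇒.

B ⇒ {B} ⇒ {{B}} ⇒ {{{B}}} ⇒ {{{S}}} ⇒ {{{[B]}}} ⇒ {{{[S]}}} ⇒ {{{[[B]]}}} ⇒ {{{[[{}]]}}}

B ⇒ {B}   [B → { B }]
{B} ⇒ {{B}}   [B → { B }]
{{B}} ⇒ {{{B}}}   [B → { B }]
{{{B}}} ⇒ {{{S}}}   [B → S]
{{{S}}} ⇒ {{{[B]}}}   [S → [ B ]]
{{{[B]}}} ⇒ {{{[S]}}}   [B → S]
{{{[S]}}} ⇒ {{{[[B]]}}}   [S → [ B ]]
{{{[[B]]}}} ⇒ {{{[[{}]]}}}   [B → { }]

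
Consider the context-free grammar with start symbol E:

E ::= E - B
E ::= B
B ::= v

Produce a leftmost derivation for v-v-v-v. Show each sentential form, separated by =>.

E => E-B   [E ::= E - B]
E-B => E-B-B   [E ::= E - B]
E-B-B => E-B-B-B   [E ::= E - B]
E-B-B-B => B-B-B-B   [E ::= B]
B-B-B-B => v-B-B-B   [B ::= v]
v-B-B-B => v-v-B-B   [B ::= v]
v-v-B-B => v-v-v-B   [B ::= v]
v-v-v-B => v-v-v-v   [B ::= v]

E=>E-B=>E-B-B=>E-B-B-B=>B-B-B-B=>v-B-B-B=>v-v-B-B=>v-v-v-B=>v-v-v-v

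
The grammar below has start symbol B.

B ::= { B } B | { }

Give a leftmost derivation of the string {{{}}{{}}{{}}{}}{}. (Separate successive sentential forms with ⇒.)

B ⇒ {B}B   [B ::= { B } B]
{B}B ⇒ {{B}B}B   [B ::= { B } B]
{{B}B}B ⇒ {{{}}B}B   [B ::= { }]
{{{}}B}B ⇒ {{{}}{B}B}B   [B ::= { B } B]
{{{}}{B}B}B ⇒ {{{}}{{}}B}B   [B ::= { }]
{{{}}{{}}B}B ⇒ {{{}}{{}}{B}B}B   [B ::= { B } B]
{{{}}{{}}{B}B}B ⇒ {{{}}{{}}{{}}B}B   [B ::= { }]
{{{}}{{}}{{}}B}B ⇒ {{{}}{{}}{{}}{}}B   [B ::= { }]
{{{}}{{}}{{}}{}}B ⇒ {{{}}{{}}{{}}{}}{}   [B ::= { }]

B⇒{B}B⇒{{B}B}B⇒{{{}}B}B⇒{{{}}{B}B}B⇒{{{}}{{}}B}B⇒{{{}}{{}}{B}B}B⇒{{{}}{{}}{{}}B}B⇒{{{}}{{}}{{}}{}}B⇒{{{}}{{}}{{}}{}}{}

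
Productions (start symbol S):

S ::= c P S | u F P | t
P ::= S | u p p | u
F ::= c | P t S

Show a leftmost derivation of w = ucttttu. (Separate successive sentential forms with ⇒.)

S ⇒ uFP   [S ::= u F P]
uFP ⇒ uPtSP   [F ::= P t S]
uPtSP ⇒ uStSP   [P ::= S]
uStSP ⇒ ucPStSP   [S ::= c P S]
ucPStSP ⇒ ucSStSP   [P ::= S]
ucSStSP ⇒ uctStSP   [S ::= t]
uctStSP ⇒ uctttSP   [S ::= t]
uctttSP ⇒ ucttttP   [S ::= t]
ucttttP ⇒ ucttttu   [P ::= u]

S ⇒ uFP ⇒ uPtSP ⇒ uStSP ⇒ ucPStSP ⇒ ucSStSP ⇒ uctStSP ⇒ uctttSP ⇒ ucttttP ⇒ ucttttu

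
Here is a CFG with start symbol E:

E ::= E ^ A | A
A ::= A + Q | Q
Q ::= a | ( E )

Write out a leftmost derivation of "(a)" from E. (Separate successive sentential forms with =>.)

E=>A=>Q=>(E)=>(A)=>(Q)=>(a)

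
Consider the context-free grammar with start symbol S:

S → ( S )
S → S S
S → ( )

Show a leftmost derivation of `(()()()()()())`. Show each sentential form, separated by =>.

S => (S) => (SS) => (SSS) => (SSSS) => (SSSSS) => (SSSSSS) => (()SSSSS) => (()()SSSS) => (()()()SSS) => (()()()()SS) => (()()()()()S) => (()()()()()())

S => (S)   [S → ( S )]
(S) => (SS)   [S → S S]
(SS) => (SSS)   [S → S S]
(SSS) => (SSSS)   [S → S S]
(SSSS) => (SSSSS)   [S → S S]
(SSSSS) => (SSSSSS)   [S → S S]
(SSSSSS) => (()SSSSS)   [S → ( )]
(()SSSSS) => (()()SSSS)   [S → ( )]
(()()SSSS) => (()()()SSS)   [S → ( )]
(()()()SSS) => (()()()()SS)   [S → ( )]
(()()()()SS) => (()()()()()S)   [S → ( )]
(()()()()()S) => (()()()()()())   [S → ( )]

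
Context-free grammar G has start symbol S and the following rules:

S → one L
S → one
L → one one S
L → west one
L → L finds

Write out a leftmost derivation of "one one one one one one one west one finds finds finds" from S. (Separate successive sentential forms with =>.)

S => one L   [S → one L]
one L => one one one S   [L → one one S]
one one one S => one one one one L   [S → one L]
one one one one L => one one one one one one S   [L → one one S]
one one one one one one S => one one one one one one one L   [S → one L]
one one one one one one one L => one one one one one one one L finds   [L → L finds]
one one one one one one one L finds => one one one one one one one L finds finds   [L → L finds]
one one one one one one one L finds finds => one one one one one one one L finds finds finds   [L → L finds]
one one one one one one one L finds finds finds => one one one one one one one west one finds finds finds   [L → west one]

S => one L => one one one S => one one one one L => one one one one one one S => one one one one one one one L => one one one one one one one L finds => one one one one one one one L finds finds => one one one one one one one L finds finds finds => one one one one one one one west one finds finds finds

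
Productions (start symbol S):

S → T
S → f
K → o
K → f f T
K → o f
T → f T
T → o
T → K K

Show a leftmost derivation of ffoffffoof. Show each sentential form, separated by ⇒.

S ⇒ T   [S → T]
T ⇒ KK   [T → K K]
KK ⇒ ffTK   [K → f f T]
ffTK ⇒ ffoK   [T → o]
ffoK ⇒ ffoffT   [K → f f T]
ffoffT ⇒ ffoffKK   [T → K K]
ffoffKK ⇒ ffoffffTK   [K → f f T]
ffoffffTK ⇒ ffoffffoK   [T → o]
ffoffffoK ⇒ ffoffffoof   [K → o f]

S ⇒ T ⇒ KK ⇒ ffTK ⇒ ffoK ⇒ ffoffT ⇒ ffoffKK ⇒ ffoffffTK ⇒ ffoffffoK ⇒ ffoffffoof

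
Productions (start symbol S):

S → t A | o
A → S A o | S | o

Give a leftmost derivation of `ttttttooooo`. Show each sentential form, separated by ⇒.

S ⇒ tA   [S → t A]
tA ⇒ tSAo   [A → S A o]
tSAo ⇒ ttAAo   [S → t A]
ttAAo ⇒ ttSAo   [A → S]
ttSAo ⇒ tttAAo   [S → t A]
tttAAo ⇒ tttSAo   [A → S]
tttSAo ⇒ ttttAAo   [S → t A]
ttttAAo ⇒ ttttSAoAo   [A → S A o]
ttttSAoAo ⇒ tttttAAoAo   [S → t A]
tttttAAoAo ⇒ tttttSAoAo   [A → S]
tttttSAoAo ⇒ ttttttAAoAo   [S → t A]
ttttttAAoAo ⇒ ttttttoAoAo   [A → o]
ttttttoAoAo ⇒ ttttttoooAo   [A → o]
ttttttoooAo ⇒ ttttttooooo   [A → o]

S ⇒ tA ⇒ tSAo ⇒ ttAAo ⇒ ttSAo ⇒ tttAAo ⇒ tttSAo ⇒ ttttAAo ⇒ ttttSAoAo ⇒ tttttAAoAo ⇒ tttttSAoAo ⇒ ttttttAAoAo ⇒ ttttttoAoAo ⇒ ttttttoooAo ⇒ ttttttooooo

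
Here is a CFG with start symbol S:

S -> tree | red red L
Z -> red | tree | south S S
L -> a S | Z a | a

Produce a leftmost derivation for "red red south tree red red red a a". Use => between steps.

S => red red L   [S -> red red L]
red red L => red red Z a   [L -> Z a]
red red Z a => red red south S S a   [Z -> south S S]
red red south S S a => red red south tree S a   [S -> tree]
red red south tree S a => red red south tree red red L a   [S -> red red L]
red red south tree red red L a => red red south tree red red Z a a   [L -> Z a]
red red south tree red red Z a a => red red south tree red red red a a   [Z -> red]

S => red red L => red red Z a => red red south S S a => red red south tree S a => red red south tree red red L a => red red south tree red red Z a a => red red south tree red red red a a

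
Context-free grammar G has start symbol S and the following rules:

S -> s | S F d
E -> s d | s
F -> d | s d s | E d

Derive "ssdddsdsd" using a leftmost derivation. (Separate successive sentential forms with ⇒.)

S ⇒ SFd ⇒ SFdFd ⇒ sFdFd ⇒ sEddFd ⇒ ssdddFd ⇒ ssdddsdsd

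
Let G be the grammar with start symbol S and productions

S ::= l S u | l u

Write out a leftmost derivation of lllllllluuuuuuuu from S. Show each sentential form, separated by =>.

S=>lSu=>llSuu=>lllSuuu=>llllSuuuu=>lllllSuuuuu=>llllllSuuuuuu=>lllllllSuuuuuuu=>lllllllluuuuuuuu

S => lSu   [S ::= l S u]
lSu => llSuu   [S ::= l S u]
llSuu => lllSuuu   [S ::= l S u]
lllSuuu => llllSuuuu   [S ::= l S u]
llllSuuuu => lllllSuuuuu   [S ::= l S u]
lllllSuuuuu => llllllSuuuuuu   [S ::= l S u]
llllllSuuuuuu => lllllllSuuuuuuu   [S ::= l S u]
lllllllSuuuuuuu => lllllllluuuuuuuu   [S ::= l u]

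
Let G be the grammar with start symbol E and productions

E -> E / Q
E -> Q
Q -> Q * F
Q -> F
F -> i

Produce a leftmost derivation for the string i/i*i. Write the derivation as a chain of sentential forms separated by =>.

E=>E/Q=>Q/Q=>F/Q=>i/Q=>i/Q*F=>i/F*F=>i/i*F=>i/i*i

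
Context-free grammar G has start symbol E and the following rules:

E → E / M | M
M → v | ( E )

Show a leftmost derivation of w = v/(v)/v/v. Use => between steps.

E => E/M   [E → E / M]
E/M => E/M/M   [E → E / M]
E/M/M => E/M/M/M   [E → E / M]
E/M/M/M => M/M/M/M   [E → M]
M/M/M/M => v/M/M/M   [M → v]
v/M/M/M => v/(E)/M/M   [M → ( E )]
v/(E)/M/M => v/(M)/M/M   [E → M]
v/(M)/M/M => v/(v)/M/M   [M → v]
v/(v)/M/M => v/(v)/v/M   [M → v]
v/(v)/v/M => v/(v)/v/v   [M → v]

E => E/M => E/M/M => E/M/M/M => M/M/M/M => v/M/M/M => v/(E)/M/M => v/(M)/M/M => v/(v)/M/M => v/(v)/v/M => v/(v)/v/v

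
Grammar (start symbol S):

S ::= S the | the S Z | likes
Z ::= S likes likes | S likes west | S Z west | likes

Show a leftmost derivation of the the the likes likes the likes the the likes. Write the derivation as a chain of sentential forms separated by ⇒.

S ⇒ the S Z ⇒ the S the Z ⇒ the S the the Z ⇒ the the S Z the the Z ⇒ the the S the Z the the Z ⇒ the the the S Z the Z the the Z ⇒ the the the likes Z the Z the the Z ⇒ the the the likes likes the Z the the Z ⇒ the the the likes likes the likes the the Z ⇒ the the the likes likes the likes the the likes

S ⇒ the S Z   [S ::= the S Z]
the S Z ⇒ the S the Z   [S ::= S the]
the S the Z ⇒ the S the the Z   [S ::= S the]
the S the the Z ⇒ the the S Z the the Z   [S ::= the S Z]
the the S Z the the Z ⇒ the the S the Z the the Z   [S ::= S the]
the the S the Z the the Z ⇒ the the the S Z the Z the the Z   [S ::= the S Z]
the the the S Z the Z the the Z ⇒ the the the likes Z the Z the the Z   [S ::= likes]
the the the likes Z the Z the the Z ⇒ the the the likes likes the Z the the Z   [Z ::= likes]
the the the likes likes the Z the the Z ⇒ the the the likes likes the likes the the Z   [Z ::= likes]
the the the likes likes the likes the the Z ⇒ the the the likes likes the likes the the likes   [Z ::= likes]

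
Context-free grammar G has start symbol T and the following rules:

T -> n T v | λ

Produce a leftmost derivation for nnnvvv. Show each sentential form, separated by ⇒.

T ⇒ nTv ⇒ nnTvv ⇒ nnnTvvv ⇒ nnnvvv

T ⇒ nTv   [T -> n T v]
nTv ⇒ nnTvv   [T -> n T v]
nnTvv ⇒ nnnTvvv   [T -> n T v]
nnnTvvv ⇒ nnnvvv   [T -> λ]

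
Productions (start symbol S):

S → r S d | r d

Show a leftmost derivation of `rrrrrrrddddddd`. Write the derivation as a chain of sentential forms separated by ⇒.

S ⇒ rSd   [S → r S d]
rSd ⇒ rrSdd   [S → r S d]
rrSdd ⇒ rrrSddd   [S → r S d]
rrrSddd ⇒ rrrrSdddd   [S → r S d]
rrrrSdddd ⇒ rrrrrSddddd   [S → r S d]
rrrrrSddddd ⇒ rrrrrrSdddddd   [S → r S d]
rrrrrrSdddddd ⇒ rrrrrrrddddddd   [S → r d]

S⇒rSd⇒rrSdd⇒rrrSddd⇒rrrrSdddd⇒rrrrrSddddd⇒rrrrrrSdddddd⇒rrrrrrrddddddd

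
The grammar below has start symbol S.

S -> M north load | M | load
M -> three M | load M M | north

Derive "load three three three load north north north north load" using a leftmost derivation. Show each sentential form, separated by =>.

S => M north load => load M M north load => load three M M north load => load three three M M north load => load three three three M M north load => load three three three load M M M north load => load three three three load north M M north load => load three three three load north north M north load => load three three three load north north north north load

S => M north load   [S -> M north load]
M north load => load M M north load   [M -> load M M]
load M M north load => load three M M north load   [M -> three M]
load three M M north load => load three three M M north load   [M -> three M]
load three three M M north load => load three three three M M north load   [M -> three M]
load three three three M M north load => load three three three load M M M north load   [M -> load M M]
load three three three load M M M north load => load three three three load north M M north load   [M -> north]
load three three three load north M M north load => load three three three load north north M north load   [M -> north]
load three three three load north north M north load => load three three three load north north north north load   [M -> north]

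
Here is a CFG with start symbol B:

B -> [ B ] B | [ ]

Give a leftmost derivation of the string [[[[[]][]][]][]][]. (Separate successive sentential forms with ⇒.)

B ⇒ [B]B   [B -> [ B ] B]
[B]B ⇒ [[B]B]B   [B -> [ B ] B]
[[B]B]B ⇒ [[[B]B]B]B   [B -> [ B ] B]
[[[B]B]B]B ⇒ [[[[B]B]B]B]B   [B -> [ B ] B]
[[[[B]B]B]B]B ⇒ [[[[[]]B]B]B]B   [B -> [ ]]
[[[[[]]B]B]B]B ⇒ [[[[[]][]]B]B]B   [B -> [ ]]
[[[[[]][]]B]B]B ⇒ [[[[[]][]][]]B]B   [B -> [ ]]
[[[[[]][]][]]B]B ⇒ [[[[[]][]][]][]]B   [B -> [ ]]
[[[[[]][]][]][]]B ⇒ [[[[[]][]][]][]][]   [B -> [ ]]

B⇒[B]B⇒[[B]B]B⇒[[[B]B]B]B⇒[[[[B]B]B]B]B⇒[[[[[]]B]B]B]B⇒[[[[[]][]]B]B]B⇒[[[[[]][]][]]B]B⇒[[[[[]][]][]][]]B⇒[[[[[]][]][]][]][]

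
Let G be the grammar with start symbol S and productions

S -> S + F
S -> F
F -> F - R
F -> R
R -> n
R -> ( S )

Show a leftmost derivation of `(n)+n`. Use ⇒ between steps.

S ⇒ S+F ⇒ F+F ⇒ R+F ⇒ (S)+F ⇒ (F)+F ⇒ (R)+F ⇒ (n)+F ⇒ (n)+R ⇒ (n)+n

S ⇒ S+F   [S -> S + F]
S+F ⇒ F+F   [S -> F]
F+F ⇒ R+F   [F -> R]
R+F ⇒ (S)+F   [R -> ( S )]
(S)+F ⇒ (F)+F   [S -> F]
(F)+F ⇒ (R)+F   [F -> R]
(R)+F ⇒ (n)+F   [R -> n]
(n)+F ⇒ (n)+R   [F -> R]
(n)+R ⇒ (n)+n   [R -> n]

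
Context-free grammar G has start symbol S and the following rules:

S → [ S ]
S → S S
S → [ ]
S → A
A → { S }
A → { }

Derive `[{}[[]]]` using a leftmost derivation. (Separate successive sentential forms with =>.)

S => [S]   [S → [ S ]]
[S] => [SS]   [S → S S]
[SS] => [AS]   [S → A]
[AS] => [{}S]   [A → { }]
[{}S] => [{}[S]]   [S → [ S ]]
[{}[S]] => [{}[[]]]   [S → [ ]]

S=>[S]=>[SS]=>[AS]=>[{}S]=>[{}[S]]=>[{}[[]]]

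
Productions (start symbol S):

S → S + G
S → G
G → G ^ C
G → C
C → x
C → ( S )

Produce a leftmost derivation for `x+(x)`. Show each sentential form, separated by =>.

S=>S+G=>G+G=>C+G=>x+G=>x+C=>x+(S)=>x+(G)=>x+(C)=>x+(x)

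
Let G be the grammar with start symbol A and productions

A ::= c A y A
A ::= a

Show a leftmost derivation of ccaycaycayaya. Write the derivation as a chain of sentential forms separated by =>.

A => cAyA => ccAyAyA => ccayAyA => ccaycAyAyA => ccaycayAyA => ccaycaycAyAyA => ccaycaycayAyA => ccaycaycayayA => ccaycaycayaya

A => cAyA   [A ::= c A y A]
cAyA => ccAyAyA   [A ::= c A y A]
ccAyAyA => ccayAyA   [A ::= a]
ccayAyA => ccaycAyAyA   [A ::= c A y A]
ccaycAyAyA => ccaycayAyA   [A ::= a]
ccaycayAyA => ccaycaycAyAyA   [A ::= c A y A]
ccaycaycAyAyA => ccaycaycayAyA   [A ::= a]
ccaycaycayAyA => ccaycaycayayA   [A ::= a]
ccaycaycayayA => ccaycaycayaya   [A ::= a]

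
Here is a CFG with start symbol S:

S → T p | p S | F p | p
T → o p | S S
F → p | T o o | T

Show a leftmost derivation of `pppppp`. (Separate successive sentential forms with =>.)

S => Fp => Tp => SSp => pSp => ppSp => pppSp => ppppSp => pppppp

S => Fp   [S → F p]
Fp => Tp   [F → T]
Tp => SSp   [T → S S]
SSp => pSp   [S → p]
pSp => ppSp   [S → p S]
ppSp => pppSp   [S → p S]
pppSp => ppppSp   [S → p S]
ppppSp => pppppp   [S → p]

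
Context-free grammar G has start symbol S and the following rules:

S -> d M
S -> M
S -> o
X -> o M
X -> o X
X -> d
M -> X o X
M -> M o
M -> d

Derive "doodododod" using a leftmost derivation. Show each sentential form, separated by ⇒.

S ⇒ dM   [S -> d M]
dM ⇒ dXoX   [M -> X o X]
dXoX ⇒ doMoX   [X -> o M]
doMoX ⇒ doXoXoX   [M -> X o X]
doXoXoX ⇒ dooMoXoX   [X -> o M]
dooMoXoX ⇒ dooXoXoXoX   [M -> X o X]
dooXoXoXoX ⇒ doodoXoXoX   [X -> d]
doodoXoXoX ⇒ doododoXoX   [X -> d]
doododoXoX ⇒ doodododoX   [X -> d]
doodododoX ⇒ doodododod   [X -> d]

S ⇒ dM ⇒ dXoX ⇒ doMoX ⇒ doXoXoX ⇒ dooMoXoX ⇒ dooXoXoXoX ⇒ doodoXoXoX ⇒ doododoXoX ⇒ doodododoX ⇒ doodododod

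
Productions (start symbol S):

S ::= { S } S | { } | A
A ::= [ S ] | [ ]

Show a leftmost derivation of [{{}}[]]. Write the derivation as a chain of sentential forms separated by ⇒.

S ⇒ A ⇒ [S] ⇒ [{S}S] ⇒ [{{}}S] ⇒ [{{}}A] ⇒ [{{}}[]]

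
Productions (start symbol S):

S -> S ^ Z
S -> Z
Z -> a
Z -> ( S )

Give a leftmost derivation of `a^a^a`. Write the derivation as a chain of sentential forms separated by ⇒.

S ⇒ S^Z ⇒ S^Z^Z ⇒ Z^Z^Z ⇒ a^Z^Z ⇒ a^a^Z ⇒ a^a^a

S ⇒ S^Z   [S -> S ^ Z]
S^Z ⇒ S^Z^Z   [S -> S ^ Z]
S^Z^Z ⇒ Z^Z^Z   [S -> Z]
Z^Z^Z ⇒ a^Z^Z   [Z -> a]
a^Z^Z ⇒ a^a^Z   [Z -> a]
a^a^Z ⇒ a^a^a   [Z -> a]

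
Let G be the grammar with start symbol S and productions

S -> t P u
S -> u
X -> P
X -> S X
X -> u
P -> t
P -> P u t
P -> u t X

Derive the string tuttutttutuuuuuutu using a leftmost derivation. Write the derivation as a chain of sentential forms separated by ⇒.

S ⇒ tPu   [S -> t P u]
tPu ⇒ tPutu   [P -> P u t]
tPutu ⇒ tutXutu   [P -> u t X]
tutXutu ⇒ tutSXutu   [X -> S X]
tutSXutu ⇒ tuttPuXutu   [S -> t P u]
tuttPuXutu ⇒ tuttutXuXutu   [P -> u t X]
tuttutXuXutu ⇒ tuttutSXuXutu   [X -> S X]
tuttutSXuXutu ⇒ tuttuttPuXuXutu   [S -> t P u]
tuttuttPuXuXutu ⇒ tuttuttPutuXuXutu   [P -> P u t]
tuttuttPutuXuXutu ⇒ tuttutttutuXuXutu   [P -> t]
tuttutttutuXuXutu ⇒ tuttutttutuSXuXutu   [X -> S X]
tuttutttutuSXuXutu ⇒ tuttutttutuuXuXutu   [S -> u]
tuttutttutuuXuXutu ⇒ tuttutttutuuuuXutu   [X -> u]
tuttutttutuuuuXutu ⇒ tuttutttutuuuuuutu   [X -> u]

S ⇒ tPu ⇒ tPutu ⇒ tutXutu ⇒ tutSXutu ⇒ tuttPuXutu ⇒ tuttutXuXutu ⇒ tuttutSXuXutu ⇒ tuttuttPuXuXutu ⇒ tuttuttPutuXuXutu ⇒ tuttutttutuXuXutu ⇒ tuttutttutuSXuXutu ⇒ tuttutttutuuXuXutu ⇒ tuttutttutuuuuXutu ⇒ tuttutttutuuuuuutu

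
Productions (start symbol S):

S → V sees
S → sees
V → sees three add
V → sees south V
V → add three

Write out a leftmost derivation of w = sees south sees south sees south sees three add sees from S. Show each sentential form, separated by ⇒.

S ⇒ V sees   [S → V sees]
V sees ⇒ sees south V sees   [V → sees south V]
sees south V sees ⇒ sees south sees south V sees   [V → sees south V]
sees south sees south V sees ⇒ sees south sees south sees south V sees   [V → sees south V]
sees south sees south sees south V sees ⇒ sees south sees south sees south sees three add sees   [V → sees three add]

S ⇒ V sees ⇒ sees south V sees ⇒ sees south sees south V sees ⇒ sees south sees south sees south V sees ⇒ sees south sees south sees south sees three add sees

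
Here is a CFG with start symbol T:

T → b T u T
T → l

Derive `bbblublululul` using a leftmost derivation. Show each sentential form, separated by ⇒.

T ⇒ bTuT   [T → b T u T]
bTuT ⇒ bbTuTuT   [T → b T u T]
bbTuTuT ⇒ bbbTuTuTuT   [T → b T u T]
bbbTuTuTuT ⇒ bbbluTuTuT   [T → l]
bbbluTuTuT ⇒ bbblubTuTuTuT   [T → b T u T]
bbblubTuTuTuT ⇒ bbblubluTuTuT   [T → l]
bbblubluTuTuT ⇒ bbblubluluTuT   [T → l]
bbblubluluTuT ⇒ bbblublululuT   [T → l]
bbblublululuT ⇒ bbblublululul   [T → l]

T ⇒ bTuT ⇒ bbTuTuT ⇒ bbbTuTuTuT ⇒ bbbluTuTuT ⇒ bbblubTuTuTuT ⇒ bbblubluTuTuT ⇒ bbblubluluTuT ⇒ bbblublululuT ⇒ bbblublululul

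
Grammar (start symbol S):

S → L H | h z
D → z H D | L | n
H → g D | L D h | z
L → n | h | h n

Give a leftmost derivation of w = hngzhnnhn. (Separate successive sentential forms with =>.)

S => LH   [S → L H]
LH => hnH   [L → h n]
hnH => hngD   [H → g D]
hngD => hngzHD   [D → z H D]
hngzHD => hngzLDhD   [H → L D h]
hngzLDhD => hngzhnDhD   [L → h n]
hngzhnDhD => hngzhnLhD   [D → L]
hngzhnLhD => hngzhnnhD   [L → n]
hngzhnnhD => hngzhnnhn   [D → n]

S => LH => hnH => hngD => hngzHD => hngzLDhD => hngzhnDhD => hngzhnLhD => hngzhnnhD => hngzhnnhn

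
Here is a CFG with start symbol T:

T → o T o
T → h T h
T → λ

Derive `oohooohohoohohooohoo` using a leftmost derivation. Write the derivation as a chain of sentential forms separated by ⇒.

T ⇒ oTo   [T → o T o]
oTo ⇒ ooToo   [T → o T o]
ooToo ⇒ oohThoo   [T → h T h]
oohThoo ⇒ oohoTohoo   [T → o T o]
oohoTohoo ⇒ oohooToohoo   [T → o T o]
oohooToohoo ⇒ oohoooTooohoo   [T → o T o]
oohoooTooohoo ⇒ oohooohThooohoo   [T → h T h]
oohooohThooohoo ⇒ oohooohoTohooohoo   [T → o T o]
oohooohoTohooohoo ⇒ oohooohohThohooohoo   [T → h T h]
oohooohohThohooohoo ⇒ oohooohohoTohohooohoo   [T → o T o]
oohooohohoTohohooohoo ⇒ oohooohohoohohooohoo   [T → λ]

T ⇒ oTo ⇒ ooToo ⇒ oohThoo ⇒ oohoTohoo ⇒ oohooToohoo ⇒ oohoooTooohoo ⇒ oohooohThooohoo ⇒ oohooohoTohooohoo ⇒ oohooohohThohooohoo ⇒ oohooohohoTohohooohoo ⇒ oohooohohoohohooohoo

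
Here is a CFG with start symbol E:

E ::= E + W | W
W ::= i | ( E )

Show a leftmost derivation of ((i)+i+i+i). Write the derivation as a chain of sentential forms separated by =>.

E => W => (E) => (E+W) => (E+W+W) => (E+W+W+W) => (W+W+W+W) => ((E)+W+W+W) => ((W)+W+W+W) => ((i)+W+W+W) => ((i)+i+W+W) => ((i)+i+i+W) => ((i)+i+i+i)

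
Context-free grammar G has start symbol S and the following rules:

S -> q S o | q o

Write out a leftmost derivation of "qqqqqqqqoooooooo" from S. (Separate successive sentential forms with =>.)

S=>qSo=>qqSoo=>qqqSooo=>qqqqSoooo=>qqqqqSooooo=>qqqqqqSoooooo=>qqqqqqqSooooooo=>qqqqqqqqoooooooo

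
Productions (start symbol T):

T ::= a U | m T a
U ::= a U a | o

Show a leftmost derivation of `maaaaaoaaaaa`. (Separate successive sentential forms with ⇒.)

T⇒mTa⇒maUa⇒maaUaa⇒maaaUaaa⇒maaaaUaaaa⇒maaaaaUaaaaa⇒maaaaaoaaaaa

T ⇒ mTa   [T ::= m T a]
mTa ⇒ maUa   [T ::= a U]
maUa ⇒ maaUaa   [U ::= a U a]
maaUaa ⇒ maaaUaaa   [U ::= a U a]
maaaUaaa ⇒ maaaaUaaaa   [U ::= a U a]
maaaaUaaaa ⇒ maaaaaUaaaaa   [U ::= a U a]
maaaaaUaaaaa ⇒ maaaaaoaaaaa   [U ::= o]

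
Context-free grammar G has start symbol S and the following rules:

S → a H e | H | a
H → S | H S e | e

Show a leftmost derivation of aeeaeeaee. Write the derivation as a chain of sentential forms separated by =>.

S=>aHe=>aHSee=>aHSeSee=>aeSeSee=>aeHeSee=>aeHSeeSee=>aeeSeeSee=>aeeaeeSee=>aeeaeeaee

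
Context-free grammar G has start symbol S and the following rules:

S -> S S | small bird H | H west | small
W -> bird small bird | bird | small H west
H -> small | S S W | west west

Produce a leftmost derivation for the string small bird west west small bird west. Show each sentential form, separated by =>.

S => H west   [S -> H west]
H west => S S W west   [H -> S S W]
S S W west => small bird H S W west   [S -> small bird H]
small bird H S W west => small bird west west S W west   [H -> west west]
small bird west west S W west => small bird west west small W west   [S -> small]
small bird west west small W west => small bird west west small bird west   [W -> bird]

S => H west => S S W west => small bird H S W west => small bird west west S W west => small bird west west small W west => small bird west west small bird west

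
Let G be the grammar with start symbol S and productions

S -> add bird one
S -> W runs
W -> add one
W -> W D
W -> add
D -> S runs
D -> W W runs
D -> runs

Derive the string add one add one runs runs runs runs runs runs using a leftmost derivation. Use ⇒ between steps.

S ⇒ W runs   [S -> W runs]
W runs ⇒ W D runs   [W -> W D]
W D runs ⇒ W D D runs   [W -> W D]
W D D runs ⇒ W D D D runs   [W -> W D]
W D D D runs ⇒ add one D D D runs   [W -> add one]
add one D D D runs ⇒ add one S runs D D runs   [D -> S runs]
add one S runs D D runs ⇒ add one W runs runs D D runs   [S -> W runs]
add one W runs runs D D runs ⇒ add one W D runs runs D D runs   [W -> W D]
add one W D runs runs D D runs ⇒ add one add one D runs runs D D runs   [W -> add one]
add one add one D runs runs D D runs ⇒ add one add one runs runs runs D D runs   [D -> runs]
add one add one runs runs runs D D runs ⇒ add one add one runs runs runs runs D runs   [D -> runs]
add one add one runs runs runs runs D runs ⇒ add one add one runs runs runs runs runs runs   [D -> runs]

S ⇒ W runs ⇒ W D runs ⇒ W D D runs ⇒ W D D D runs ⇒ add one D D D runs ⇒ add one S runs D D runs ⇒ add one W runs runs D D runs ⇒ add one W D runs runs D D runs ⇒ add one add one D runs runs D D runs ⇒ add one add one runs runs runs D D runs ⇒ add one add one runs runs runs runs D runs ⇒ add one add one runs runs runs runs runs runs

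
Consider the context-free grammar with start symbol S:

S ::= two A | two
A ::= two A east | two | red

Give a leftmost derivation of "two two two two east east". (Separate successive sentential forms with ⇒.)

S ⇒ two A ⇒ two two A east ⇒ two two two A east east ⇒ two two two two east east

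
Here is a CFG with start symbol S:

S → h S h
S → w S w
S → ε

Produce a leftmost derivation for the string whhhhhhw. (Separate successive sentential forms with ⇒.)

S ⇒ wSw ⇒ whShw ⇒ whhShhw ⇒ whhhShhhw ⇒ whhhhhhw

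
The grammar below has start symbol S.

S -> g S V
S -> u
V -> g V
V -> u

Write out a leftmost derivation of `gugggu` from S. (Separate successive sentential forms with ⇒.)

S⇒gSV⇒guV⇒gugV⇒guggV⇒gugggV⇒gugggu

S ⇒ gSV   [S -> g S V]
gSV ⇒ guV   [S -> u]
guV ⇒ gugV   [V -> g V]
gugV ⇒ guggV   [V -> g V]
guggV ⇒ gugggV   [V -> g V]
gugggV ⇒ gugggu   [V -> u]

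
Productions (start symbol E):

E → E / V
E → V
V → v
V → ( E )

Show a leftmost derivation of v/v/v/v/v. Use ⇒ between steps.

E ⇒ E/V   [E → E / V]
E/V ⇒ E/V/V   [E → E / V]
E/V/V ⇒ E/V/V/V   [E → E / V]
E/V/V/V ⇒ E/V/V/V/V   [E → E / V]
E/V/V/V/V ⇒ V/V/V/V/V   [E → V]
V/V/V/V/V ⇒ v/V/V/V/V   [V → v]
v/V/V/V/V ⇒ v/v/V/V/V   [V → v]
v/v/V/V/V ⇒ v/v/v/V/V   [V → v]
v/v/v/V/V ⇒ v/v/v/v/V   [V → v]
v/v/v/v/V ⇒ v/v/v/v/v   [V → v]

E⇒E/V⇒E/V/V⇒E/V/V/V⇒E/V/V/V/V⇒V/V/V/V/V⇒v/V/V/V/V⇒v/v/V/V/V⇒v/v/v/V/V⇒v/v/v/v/V⇒v/v/v/v/v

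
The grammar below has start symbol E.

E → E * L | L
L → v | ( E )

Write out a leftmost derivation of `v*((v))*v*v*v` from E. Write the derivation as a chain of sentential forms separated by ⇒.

E ⇒ E*L   [E → E * L]
E*L ⇒ E*L*L   [E → E * L]
E*L*L ⇒ E*L*L*L   [E → E * L]
E*L*L*L ⇒ E*L*L*L*L   [E → E * L]
E*L*L*L*L ⇒ L*L*L*L*L   [E → L]
L*L*L*L*L ⇒ v*L*L*L*L   [L → v]
v*L*L*L*L ⇒ v*(E)*L*L*L   [L → ( E )]
v*(E)*L*L*L ⇒ v*(L)*L*L*L   [E → L]
v*(L)*L*L*L ⇒ v*((E))*L*L*L   [L → ( E )]
v*((E))*L*L*L ⇒ v*((L))*L*L*L   [E → L]
v*((L))*L*L*L ⇒ v*((v))*L*L*L   [L → v]
v*((v))*L*L*L ⇒ v*((v))*v*L*L   [L → v]
v*((v))*v*L*L ⇒ v*((v))*v*v*L   [L → v]
v*((v))*v*v*L ⇒ v*((v))*v*v*v   [L → v]

E ⇒ E*L ⇒ E*L*L ⇒ E*L*L*L ⇒ E*L*L*L*L ⇒ L*L*L*L*L ⇒ v*L*L*L*L ⇒ v*(E)*L*L*L ⇒ v*(L)*L*L*L ⇒ v*((E))*L*L*L ⇒ v*((L))*L*L*L ⇒ v*((v))*L*L*L ⇒ v*((v))*v*L*L ⇒ v*((v))*v*v*L ⇒ v*((v))*v*v*v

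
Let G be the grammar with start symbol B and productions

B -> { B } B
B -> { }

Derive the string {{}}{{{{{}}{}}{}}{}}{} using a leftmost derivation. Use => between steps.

B => {B}B => {{}}B => {{}}{B}B => {{}}{{B}B}B => {{}}{{{B}B}B}B => {{}}{{{{B}B}B}B}B => {{}}{{{{{}}B}B}B}B => {{}}{{{{{}}{}}B}B}B => {{}}{{{{{}}{}}{}}B}B => {{}}{{{{{}}{}}{}}{}}B => {{}}{{{{{}}{}}{}}{}}{}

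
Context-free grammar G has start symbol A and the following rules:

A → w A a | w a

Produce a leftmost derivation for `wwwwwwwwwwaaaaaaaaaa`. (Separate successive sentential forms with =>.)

A=>wAa=>wwAaa=>wwwAaaa=>wwwwAaaaa=>wwwwwAaaaaa=>wwwwwwAaaaaaa=>wwwwwwwAaaaaaaa=>wwwwwwwwAaaaaaaaa=>wwwwwwwwwAaaaaaaaaa=>wwwwwwwwwwaaaaaaaaaa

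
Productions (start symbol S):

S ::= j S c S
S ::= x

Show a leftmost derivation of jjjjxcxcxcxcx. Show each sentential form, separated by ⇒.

S ⇒ jScS ⇒ jjScScS ⇒ jjjScScScS ⇒ jjjjScScScScS ⇒ jjjjxcScScScS ⇒ jjjjxcxcScScS ⇒ jjjjxcxcxcScS ⇒ jjjjxcxcxcxcS ⇒ jjjjxcxcxcxcx

S ⇒ jScS   [S ::= j S c S]
jScS ⇒ jjScScS   [S ::= j S c S]
jjScScS ⇒ jjjScScScS   [S ::= j S c S]
jjjScScScS ⇒ jjjjScScScScS   [S ::= j S c S]
jjjjScScScScS ⇒ jjjjxcScScScS   [S ::= x]
jjjjxcScScScS ⇒ jjjjxcxcScScS   [S ::= x]
jjjjxcxcScScS ⇒ jjjjxcxcxcScS   [S ::= x]
jjjjxcxcxcScS ⇒ jjjjxcxcxcxcS   [S ::= x]
jjjjxcxcxcxcS ⇒ jjjjxcxcxcxcx   [S ::= x]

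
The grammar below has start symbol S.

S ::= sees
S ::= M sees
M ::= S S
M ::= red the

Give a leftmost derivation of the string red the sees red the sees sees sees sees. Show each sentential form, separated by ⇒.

S ⇒ M sees ⇒ S S sees ⇒ M sees S sees ⇒ S S sees S sees ⇒ M sees S sees S sees ⇒ red the sees S sees S sees ⇒ red the sees M sees sees S sees ⇒ red the sees red the sees sees S sees ⇒ red the sees red the sees sees sees sees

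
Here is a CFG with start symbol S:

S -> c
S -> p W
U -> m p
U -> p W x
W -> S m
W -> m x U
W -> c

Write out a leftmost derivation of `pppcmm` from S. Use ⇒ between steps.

S ⇒ pW ⇒ pSm ⇒ ppWm ⇒ ppSmm ⇒ pppWmm ⇒ pppcmm

S ⇒ pW   [S -> p W]
pW ⇒ pSm   [W -> S m]
pSm ⇒ ppWm   [S -> p W]
ppWm ⇒ ppSmm   [W -> S m]
ppSmm ⇒ pppWmm   [S -> p W]
pppWmm ⇒ pppcmm   [W -> c]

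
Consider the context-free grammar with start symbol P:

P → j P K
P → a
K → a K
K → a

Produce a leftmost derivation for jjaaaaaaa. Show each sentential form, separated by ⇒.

P ⇒ jPK   [P → j P K]
jPK ⇒ jjPKK   [P → j P K]
jjPKK ⇒ jjaKK   [P → a]
jjaKK ⇒ jjaaKK   [K → a K]
jjaaKK ⇒ jjaaaKK   [K → a K]
jjaaaKK ⇒ jjaaaaKK   [K → a K]
jjaaaaKK ⇒ jjaaaaaKK   [K → a K]
jjaaaaaKK ⇒ jjaaaaaaK   [K → a]
jjaaaaaaK ⇒ jjaaaaaaa   [K → a]

P ⇒ jPK ⇒ jjPKK ⇒ jjaKK ⇒ jjaaKK ⇒ jjaaaKK ⇒ jjaaaaKK ⇒ jjaaaaaKK ⇒ jjaaaaaaK ⇒ jjaaaaaaa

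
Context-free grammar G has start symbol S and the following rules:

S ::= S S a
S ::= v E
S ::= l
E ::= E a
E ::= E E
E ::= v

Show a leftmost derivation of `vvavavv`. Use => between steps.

S=>vE=>vEE=>vEaE=>vvaE=>vvaEE=>vvaEEE=>vvaEaEE=>vvavaEE=>vvavavE=>vvavavv

S => vE   [S ::= v E]
vE => vEE   [E ::= E E]
vEE => vEaE   [E ::= E a]
vEaE => vvaE   [E ::= v]
vvaE => vvaEE   [E ::= E E]
vvaEE => vvaEEE   [E ::= E E]
vvaEEE => vvaEaEE   [E ::= E a]
vvaEaEE => vvavaEE   [E ::= v]
vvavaEE => vvavavE   [E ::= v]
vvavavE => vvavavv   [E ::= v]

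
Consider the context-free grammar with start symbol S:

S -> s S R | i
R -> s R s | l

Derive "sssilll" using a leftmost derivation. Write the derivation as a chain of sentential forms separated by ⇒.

S ⇒ sSR ⇒ ssSRR ⇒ sssSRRR ⇒ sssiRRR ⇒ sssilRR ⇒ sssillR ⇒ sssilll

S ⇒ sSR   [S -> s S R]
sSR ⇒ ssSRR   [S -> s S R]
ssSRR ⇒ sssSRRR   [S -> s S R]
sssSRRR ⇒ sssiRRR   [S -> i]
sssiRRR ⇒ sssilRR   [R -> l]
sssilRR ⇒ sssillR   [R -> l]
sssillR ⇒ sssilll   [R -> l]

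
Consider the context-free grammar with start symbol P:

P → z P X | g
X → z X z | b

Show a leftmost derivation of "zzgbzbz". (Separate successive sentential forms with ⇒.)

P ⇒ zPX   [P → z P X]
zPX ⇒ zzPXX   [P → z P X]
zzPXX ⇒ zzgXX   [P → g]
zzgXX ⇒ zzgbX   [X → b]
zzgbX ⇒ zzgbzXz   [X → z X z]
zzgbzXz ⇒ zzgbzbz   [X → b]

P ⇒ zPX ⇒ zzPXX ⇒ zzgXX ⇒ zzgbX ⇒ zzgbzXz ⇒ zzgbzbz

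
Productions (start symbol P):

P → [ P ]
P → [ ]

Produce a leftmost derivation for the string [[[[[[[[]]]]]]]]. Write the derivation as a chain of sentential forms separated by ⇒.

P ⇒ [P] ⇒ [[P]] ⇒ [[[P]]] ⇒ [[[[P]]]] ⇒ [[[[[P]]]]] ⇒ [[[[[[P]]]]]] ⇒ [[[[[[[P]]]]]]] ⇒ [[[[[[[[]]]]]]]]

P ⇒ [P]   [P → [ P ]]
[P] ⇒ [[P]]   [P → [ P ]]
[[P]] ⇒ [[[P]]]   [P → [ P ]]
[[[P]]] ⇒ [[[[P]]]]   [P → [ P ]]
[[[[P]]]] ⇒ [[[[[P]]]]]   [P → [ P ]]
[[[[[P]]]]] ⇒ [[[[[[P]]]]]]   [P → [ P ]]
[[[[[[P]]]]]] ⇒ [[[[[[[P]]]]]]]   [P → [ P ]]
[[[[[[[P]]]]]]] ⇒ [[[[[[[[]]]]]]]]   [P → [ ]]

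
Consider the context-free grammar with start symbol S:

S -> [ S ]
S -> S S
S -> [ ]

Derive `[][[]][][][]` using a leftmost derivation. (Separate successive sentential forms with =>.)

S => SS => SSS => []SS => []SSS => []SSSS => [][S]SSS => [][[]]SSS => [][[]][]SS => [][[]][][]S => [][[]][][][]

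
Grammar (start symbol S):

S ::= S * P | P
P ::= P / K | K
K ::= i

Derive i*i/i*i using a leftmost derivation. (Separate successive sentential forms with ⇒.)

S ⇒ S*P   [S ::= S * P]
S*P ⇒ S*P*P   [S ::= S * P]
S*P*P ⇒ P*P*P   [S ::= P]
P*P*P ⇒ K*P*P   [P ::= K]
K*P*P ⇒ i*P*P   [K ::= i]
i*P*P ⇒ i*P/K*P   [P ::= P / K]
i*P/K*P ⇒ i*K/K*P   [P ::= K]
i*K/K*P ⇒ i*i/K*P   [K ::= i]
i*i/K*P ⇒ i*i/i*P   [K ::= i]
i*i/i*P ⇒ i*i/i*K   [P ::= K]
i*i/i*K ⇒ i*i/i*i   [K ::= i]

S⇒S*P⇒S*P*P⇒P*P*P⇒K*P*P⇒i*P*P⇒i*P/K*P⇒i*K/K*P⇒i*i/K*P⇒i*i/i*P⇒i*i/i*K⇒i*i/i*i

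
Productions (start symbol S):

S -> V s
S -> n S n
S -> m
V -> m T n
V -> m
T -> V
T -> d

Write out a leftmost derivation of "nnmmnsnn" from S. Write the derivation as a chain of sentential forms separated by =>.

S => nSn => nnSnn => nnVsnn => nnmTnsnn => nnmVnsnn => nnmmnsnn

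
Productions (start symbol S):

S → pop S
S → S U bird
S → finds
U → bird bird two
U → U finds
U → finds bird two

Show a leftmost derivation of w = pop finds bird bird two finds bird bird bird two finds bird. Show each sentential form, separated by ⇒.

S ⇒ S U bird ⇒ pop S U bird ⇒ pop S U bird U bird ⇒ pop finds U bird U bird ⇒ pop finds U finds bird U bird ⇒ pop finds bird bird two finds bird U bird ⇒ pop finds bird bird two finds bird U finds bird ⇒ pop finds bird bird two finds bird bird bird two finds bird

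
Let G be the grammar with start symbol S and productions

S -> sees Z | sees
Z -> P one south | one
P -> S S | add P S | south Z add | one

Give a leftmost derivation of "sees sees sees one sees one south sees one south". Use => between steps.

S => sees Z   [S -> sees Z]
sees Z => sees P one south   [Z -> P one south]
sees P one south => sees S S one south   [P -> S S]
sees S S one south => sees sees Z S one south   [S -> sees Z]
sees sees Z S one south => sees sees P one south S one south   [Z -> P one south]
sees sees P one south S one south => sees sees S S one south S one south   [P -> S S]
sees sees S S one south S one south => sees sees sees Z S one south S one south   [S -> sees Z]
sees sees sees Z S one south S one south => sees sees sees one S one south S one south   [Z -> one]
sees sees sees one S one south S one south => sees sees sees one sees one south S one south   [S -> sees]
sees sees sees one sees one south S one south => sees sees sees one sees one south sees one south   [S -> sees]

S => sees Z => sees P one south => sees S S one south => sees sees Z S one south => sees sees P one south S one south => sees sees S S one south S one south => sees sees sees Z S one south S one south => sees sees sees one S one south S one south => sees sees sees one sees one south S one south => sees sees sees one sees one south sees one south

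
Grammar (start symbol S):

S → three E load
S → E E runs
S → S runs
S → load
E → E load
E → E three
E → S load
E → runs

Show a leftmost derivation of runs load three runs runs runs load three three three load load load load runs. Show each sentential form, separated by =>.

S => E E runs   [S → E E runs]
E E runs => E load E runs   [E → E load]
E load E runs => runs load E runs   [E → runs]
runs load E runs => runs load E load runs   [E → E load]
runs load E load runs => runs load E load load runs   [E → E load]
runs load E load load runs => runs load S load load load runs   [E → S load]
runs load S load load load runs => runs load three E load load load load runs   [S → three E load]
runs load three E load load load load runs => runs load three E three load load load load runs   [E → E three]
runs load three E three load load load load runs => runs load three E three three load load load load runs   [E → E three]
runs load three E three three load load load load runs => runs load three E three three three load load load load runs   [E → E three]
runs load three E three three three load load load load runs => runs load three S load three three three load load load load runs   [E → S load]
runs load three S load three three three load load load load runs => runs load three E E runs load three three three load load load load runs   [S → E E runs]
runs load three E E runs load three three three load load load load runs => runs load three runs E runs load three three three load load load load runs   [E → runs]
runs load three runs E runs load three three three load load load load runs => runs load three runs runs runs load three three three load load load load runs   [E → runs]

S => E E runs => E load E runs => runs load E runs => runs load E load runs => runs load E load load runs => runs load S load load load runs => runs load three E load load load load runs => runs load three E three load load load load runs => runs load three E three three load load load load runs => runs load three E three three three load load load load runs => runs load three S load three three three load load load load runs => runs load three E E runs load three three three load load load load runs => runs load three runs E runs load three three three load load load load runs => runs load three runs runs runs load three three three load load load load runs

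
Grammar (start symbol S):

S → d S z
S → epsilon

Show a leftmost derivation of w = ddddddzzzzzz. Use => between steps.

S=>dSz=>ddSzz=>dddSzzz=>ddddSzzzz=>dddddSzzzzz=>ddddddSzzzzzz=>ddddddzzzzzz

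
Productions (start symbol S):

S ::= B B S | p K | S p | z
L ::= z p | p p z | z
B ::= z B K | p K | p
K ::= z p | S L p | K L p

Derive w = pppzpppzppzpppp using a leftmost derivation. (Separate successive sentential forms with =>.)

S => Sp => Spp => pKpp => pSLppp => pSpLppp => ppKpLppp => ppSLppLppp => pppKLppLppp => pppzpLppLppp => pppzpppzppLppp => pppzpppzppzpppp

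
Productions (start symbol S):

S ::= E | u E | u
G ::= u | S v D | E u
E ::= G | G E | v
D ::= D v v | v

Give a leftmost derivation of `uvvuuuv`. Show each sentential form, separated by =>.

S => E   [S ::= E]
E => GE   [E ::= G E]
GE => EuE   [G ::= E u]
EuE => GuE   [E ::= G]
GuE => EuuE   [G ::= E u]
EuuE => GuuE   [E ::= G]
GuuE => SvDuuE   [G ::= S v D]
SvDuuE => uvDuuE   [S ::= u]
uvDuuE => uvvuuE   [D ::= v]
uvvuuE => uvvuuGE   [E ::= G E]
uvvuuGE => uvvuuuE   [G ::= u]
uvvuuuE => uvvuuuv   [E ::= v]

S => E => GE => EuE => GuE => EuuE => GuuE => SvDuuE => uvDuuE => uvvuuE => uvvuuGE => uvvuuuE => uvvuuuv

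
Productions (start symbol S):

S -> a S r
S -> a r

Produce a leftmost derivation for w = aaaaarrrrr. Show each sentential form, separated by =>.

S => aSr => aaSrr => aaaSrrr => aaaaSrrrr => aaaaarrrrr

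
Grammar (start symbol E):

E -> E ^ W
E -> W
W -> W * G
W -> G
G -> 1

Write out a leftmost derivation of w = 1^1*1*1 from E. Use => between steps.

E => E^W   [E -> E ^ W]
E^W => W^W   [E -> W]
W^W => G^W   [W -> G]
G^W => 1^W   [G -> 1]
1^W => 1^W*G   [W -> W * G]
1^W*G => 1^W*G*G   [W -> W * G]
1^W*G*G => 1^G*G*G   [W -> G]
1^G*G*G => 1^1*G*G   [G -> 1]
1^1*G*G => 1^1*1*G   [G -> 1]
1^1*1*G => 1^1*1*1   [G -> 1]

E => E^W => W^W => G^W => 1^W => 1^W*G => 1^W*G*G => 1^G*G*G => 1^1*G*G => 1^1*1*G => 1^1*1*1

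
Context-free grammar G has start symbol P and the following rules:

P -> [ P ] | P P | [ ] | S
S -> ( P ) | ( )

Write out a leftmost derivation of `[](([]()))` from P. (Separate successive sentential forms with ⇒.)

P ⇒ PP   [P -> P P]
PP ⇒ []P   [P -> [ ]]
[]P ⇒ []S   [P -> S]
[]S ⇒ [](P)   [S -> ( P )]
[](P) ⇒ [](S)   [P -> S]
[](S) ⇒ []((P))   [S -> ( P )]
[]((P)) ⇒ []((PP))   [P -> P P]
[]((PP)) ⇒ [](([]P))   [P -> [ ]]
[](([]P)) ⇒ [](([]S))   [P -> S]
[](([]S)) ⇒ [](([]()))   [S -> ( )]

P ⇒ PP ⇒ []P ⇒ []S ⇒ [](P) ⇒ [](S) ⇒ []((P)) ⇒ []((PP)) ⇒ [](([]P)) ⇒ [](([]S)) ⇒ [](([]()))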